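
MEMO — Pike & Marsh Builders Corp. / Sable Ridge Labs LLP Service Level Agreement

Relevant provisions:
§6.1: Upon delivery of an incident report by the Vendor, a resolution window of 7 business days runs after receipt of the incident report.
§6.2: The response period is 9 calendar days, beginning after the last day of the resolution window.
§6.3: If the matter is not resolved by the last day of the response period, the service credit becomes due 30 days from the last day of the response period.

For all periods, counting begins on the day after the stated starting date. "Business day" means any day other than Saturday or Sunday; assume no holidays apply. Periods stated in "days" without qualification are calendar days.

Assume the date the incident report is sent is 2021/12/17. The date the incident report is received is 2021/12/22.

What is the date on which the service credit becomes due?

From Wednesday, 2021/12/22, 7 business days (Dec 23, Dec 24, Dec 27, Dec 28, Dec 29, Dec 30, Dec 31, skipping weekends) brings us to Friday, 2021/12/31, which is the last day of the resolution window.
Adding 9 calendar days to 2021/12/31 gives 2022/01/09, which is the last day of the response period.
The date on which the service credit becomes due: 30 calendar days after 2022/01/09 is 2022/02/08.

2022/02/08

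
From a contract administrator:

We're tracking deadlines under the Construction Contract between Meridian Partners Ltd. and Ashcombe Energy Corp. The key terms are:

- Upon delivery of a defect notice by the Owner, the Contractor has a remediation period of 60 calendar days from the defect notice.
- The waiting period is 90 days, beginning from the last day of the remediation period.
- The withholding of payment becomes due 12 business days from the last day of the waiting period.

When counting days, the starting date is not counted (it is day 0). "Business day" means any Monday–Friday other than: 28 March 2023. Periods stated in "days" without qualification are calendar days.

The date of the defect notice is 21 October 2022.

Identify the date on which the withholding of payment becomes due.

Adding 60 calendar days to 21 October 2022 gives 20 December 2022, which is the last day of the remediation period.
The last day of the waiting period: 20 December 2022 + 90 days = 20 March 2023.
From Monday, 20 March 2023, 12 business days (Mar 21, Mar 22, Mar 23, Mar 24, …, Apr 4, Apr 5, Apr 6, skipping weekends and the listed holiday on Mar 28) brings us to Thursday, 6 April 2023, which is the date on which the withholding of payment becomes due.

6 April 2023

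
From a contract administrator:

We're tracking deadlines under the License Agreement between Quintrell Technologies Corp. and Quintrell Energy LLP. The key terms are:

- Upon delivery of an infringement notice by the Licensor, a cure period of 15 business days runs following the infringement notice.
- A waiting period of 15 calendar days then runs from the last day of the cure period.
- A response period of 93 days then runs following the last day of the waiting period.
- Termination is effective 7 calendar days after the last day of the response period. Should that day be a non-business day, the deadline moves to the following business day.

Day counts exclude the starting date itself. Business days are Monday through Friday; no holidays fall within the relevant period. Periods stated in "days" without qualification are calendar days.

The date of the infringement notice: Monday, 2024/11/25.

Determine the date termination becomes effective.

2025/04/10

The last day of the cure period: 15 business days after Monday, 2024/11/25, skipping weekends — Nov 26, Nov 27, Nov 28, Nov 29, …, Dec 12, Dec 13, Dec 16 — lands on Monday, 2024/12/16.
The last day of the waiting period: 15 calendar days after 2024/12/16 is 2024/12/31.
The last day of the response period: 2024/12/31 + 93 days = 2025/04/03.
Adding 7 calendar days to 2025/04/03 gives 2025/04/10, which is the date termination becomes effective. 2025/04/10 is a Thursday, so no roll-forward applies.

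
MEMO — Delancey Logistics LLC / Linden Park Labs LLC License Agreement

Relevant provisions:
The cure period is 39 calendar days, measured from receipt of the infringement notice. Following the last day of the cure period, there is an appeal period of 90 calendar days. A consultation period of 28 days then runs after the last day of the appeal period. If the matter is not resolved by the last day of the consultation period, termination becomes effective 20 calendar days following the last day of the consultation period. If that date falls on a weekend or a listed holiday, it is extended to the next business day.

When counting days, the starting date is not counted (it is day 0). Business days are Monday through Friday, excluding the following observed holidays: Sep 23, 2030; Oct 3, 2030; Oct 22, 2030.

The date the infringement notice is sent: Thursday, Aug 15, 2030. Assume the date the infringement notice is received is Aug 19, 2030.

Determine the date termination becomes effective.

Feb 12, 2031

The last day of the cure period: Aug 19, 2030 + 39 days = Sep 27, 2030.
The last day of the appeal period: 90 calendar days after Sep 27, 2030 is Dec 26, 2030.
The last day of the consultation period: Dec 26, 2030 + 28 days = Jan 23, 2031.
The date termination becomes effective: Jan 23, 2031 + 20 days = Feb 12, 2031. Feb 12, 2031 is a Wednesday and is not a listed holiday, so no roll-forward applies.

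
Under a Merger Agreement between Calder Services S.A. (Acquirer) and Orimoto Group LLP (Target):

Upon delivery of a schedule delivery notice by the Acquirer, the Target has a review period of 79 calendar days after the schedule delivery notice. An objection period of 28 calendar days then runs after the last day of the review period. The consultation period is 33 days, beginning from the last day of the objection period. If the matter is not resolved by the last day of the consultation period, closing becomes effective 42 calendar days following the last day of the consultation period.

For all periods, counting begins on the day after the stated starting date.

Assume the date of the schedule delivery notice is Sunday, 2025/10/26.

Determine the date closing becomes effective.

The last day of the review period: 79 calendar days after 2025/10/26 is 2026/01/13.
The last day of the objection period: 28 calendar days after 2026/01/13 is 2026/02/10.
The last day of the consultation period: 33 calendar days after 2026/02/10 is 2026/03/15.
The date closing becomes effective: 42 calendar days after 2026/03/15 is 2026/04/26.

2026/04/26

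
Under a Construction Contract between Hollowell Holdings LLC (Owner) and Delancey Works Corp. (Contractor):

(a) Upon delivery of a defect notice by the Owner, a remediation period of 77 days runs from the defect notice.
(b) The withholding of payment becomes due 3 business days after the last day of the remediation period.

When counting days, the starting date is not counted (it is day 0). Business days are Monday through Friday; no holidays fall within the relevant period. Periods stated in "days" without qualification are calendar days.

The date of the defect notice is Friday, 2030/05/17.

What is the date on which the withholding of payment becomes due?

Adding 77 calendar days to 2030/05/17 gives 2030/08/02, which is the last day of the remediation period.
The date on which the withholding of payment becomes due: counting 3 business days from Friday, 2030/08/02 (Aug 5, Aug 6, Aug 7, skipping weekends) reaches Wednesday, 2030/08/07.

2030/08/07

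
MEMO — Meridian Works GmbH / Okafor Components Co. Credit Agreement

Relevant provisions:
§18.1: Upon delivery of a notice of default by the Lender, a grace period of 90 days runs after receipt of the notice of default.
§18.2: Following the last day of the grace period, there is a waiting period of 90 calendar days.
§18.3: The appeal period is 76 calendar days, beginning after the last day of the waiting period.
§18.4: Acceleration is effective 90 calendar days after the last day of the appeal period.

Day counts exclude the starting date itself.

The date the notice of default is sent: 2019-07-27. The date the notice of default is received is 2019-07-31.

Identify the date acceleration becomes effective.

2020-07-11

Adding 90 calendar days to 2019-07-31 gives 2019-10-29, which is the last day of the grace period.
Adding 90 calendar days to 2019-10-29 gives 2020-01-27, which is the last day of the waiting period.
The last day of the appeal period: 2020-01-27 + 76 days = 2020-04-12.
The date acceleration becomes effective: 90 calendar days after 2020-04-12 is 2020-07-11.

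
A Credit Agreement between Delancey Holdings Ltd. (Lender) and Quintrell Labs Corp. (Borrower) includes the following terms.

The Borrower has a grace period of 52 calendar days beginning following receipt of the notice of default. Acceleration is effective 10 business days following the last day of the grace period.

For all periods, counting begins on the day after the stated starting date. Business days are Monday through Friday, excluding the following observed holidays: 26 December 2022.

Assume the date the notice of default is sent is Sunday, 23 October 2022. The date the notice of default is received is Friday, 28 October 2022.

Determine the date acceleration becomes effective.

3 January 2023

The last day of the grace period: 52 calendar days after 28 October 2022 is 19 December 2022.
The date acceleration becomes effective: 10 business days after Monday, 19 December 2022, skipping weekends and the listed holiday on Dec 26 — Dec 20, Dec 21, Dec 22, Dec 23, Dec 27, Dec 28, Dec 29, Dec 30, Jan 2, Jan 3 — lands on Tuesday, 3 January 2023.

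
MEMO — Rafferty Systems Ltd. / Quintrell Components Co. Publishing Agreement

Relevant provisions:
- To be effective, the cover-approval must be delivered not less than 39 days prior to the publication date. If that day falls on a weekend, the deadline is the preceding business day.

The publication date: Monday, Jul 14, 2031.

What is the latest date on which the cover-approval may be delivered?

Jun 5, 2031

Jul 14, 2031 minus 39 days is Jun 5, 2031. That is a Thursday, so no adjustment is needed.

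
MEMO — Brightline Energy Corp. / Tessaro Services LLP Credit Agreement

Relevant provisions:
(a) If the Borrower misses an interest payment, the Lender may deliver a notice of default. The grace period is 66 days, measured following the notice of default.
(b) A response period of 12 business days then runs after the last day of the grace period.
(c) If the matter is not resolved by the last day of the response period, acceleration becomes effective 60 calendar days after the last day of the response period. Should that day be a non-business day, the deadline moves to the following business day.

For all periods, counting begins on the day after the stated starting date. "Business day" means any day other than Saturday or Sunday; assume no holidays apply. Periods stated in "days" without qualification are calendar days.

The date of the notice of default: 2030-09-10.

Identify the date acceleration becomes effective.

The last day of the grace period: 2030-09-10 + 66 days = 2030-11-15.
The last day of the response period: 12 business days after Friday, 2030-11-15, skipping weekends — Nov 18, Nov 19, Nov 20, Nov 21, …, Nov 29, Dec 2, Dec 3 — lands on Tuesday, 2030-12-03.
Adding 60 calendar days to 2030-12-03 gives 2031-02-01, which is the date acceleration becomes effective. That falls on a Saturday, so it rolls to the next business day, Monday, 2031-02-03.

2031-02-03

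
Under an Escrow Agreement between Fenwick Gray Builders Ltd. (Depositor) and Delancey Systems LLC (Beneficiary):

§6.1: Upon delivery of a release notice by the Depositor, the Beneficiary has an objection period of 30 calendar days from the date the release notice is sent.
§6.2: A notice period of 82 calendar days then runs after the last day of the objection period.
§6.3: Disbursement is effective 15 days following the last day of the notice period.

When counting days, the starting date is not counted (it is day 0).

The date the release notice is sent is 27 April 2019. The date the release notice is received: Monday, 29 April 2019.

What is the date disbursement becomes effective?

1 September 2019

Adding 30 calendar days to 27 April 2019 gives 27 May 2019, which is the last day of the objection period.
The last day of the notice period: 82 calendar days after 27 May 2019 is 17 August 2019.
Adding 15 calendar days to 17 August 2019 gives 1 September 2019, which is the date disbursement becomes effective.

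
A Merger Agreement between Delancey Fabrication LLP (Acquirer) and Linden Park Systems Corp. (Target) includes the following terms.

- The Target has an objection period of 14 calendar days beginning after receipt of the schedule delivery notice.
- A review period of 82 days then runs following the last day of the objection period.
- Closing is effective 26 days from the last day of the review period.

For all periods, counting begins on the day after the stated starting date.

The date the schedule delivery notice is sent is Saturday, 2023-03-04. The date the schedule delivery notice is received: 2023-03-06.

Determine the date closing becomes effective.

Adding 14 calendar days to 2023-03-06 gives 2023-03-20, which is the last day of the objection period.
The last day of the review period: 82 calendar days after 2023-03-20 is 2023-06-10.
Adding 26 calendar days to 2023-06-10 gives 2023-07-06, which is the date closing becomes effective.

2023-07-06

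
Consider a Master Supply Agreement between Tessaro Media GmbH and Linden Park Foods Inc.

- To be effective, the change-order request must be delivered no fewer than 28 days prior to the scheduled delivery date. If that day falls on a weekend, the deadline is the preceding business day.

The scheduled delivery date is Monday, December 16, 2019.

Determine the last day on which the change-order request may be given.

December 16, 2019 minus 28 days is November 18, 2019. That is a Monday, so no adjustment is needed.

November 18, 2019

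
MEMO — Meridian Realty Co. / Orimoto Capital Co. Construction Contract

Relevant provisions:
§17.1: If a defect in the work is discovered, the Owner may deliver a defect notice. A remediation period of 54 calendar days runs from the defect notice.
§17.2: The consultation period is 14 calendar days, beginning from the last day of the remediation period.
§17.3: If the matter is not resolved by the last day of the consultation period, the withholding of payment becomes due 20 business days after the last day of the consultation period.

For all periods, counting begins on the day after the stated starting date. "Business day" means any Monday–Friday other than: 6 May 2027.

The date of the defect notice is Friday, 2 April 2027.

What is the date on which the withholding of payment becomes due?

7 July 2027

The last day of the remediation period: 2 April 2027 + 54 days = 26 May 2027.
The last day of the consultation period: 14 calendar days after 26 May 2027 is 9 June 2027.
The date on which the withholding of payment becomes due: 20 business days after Wednesday, 9 June 2027, skipping weekends — Jun 10, Jun 11, Jun 14, Jun 15, …, Jul 5, Jul 6, Jul 7 — lands on Wednesday, 7 July 2027.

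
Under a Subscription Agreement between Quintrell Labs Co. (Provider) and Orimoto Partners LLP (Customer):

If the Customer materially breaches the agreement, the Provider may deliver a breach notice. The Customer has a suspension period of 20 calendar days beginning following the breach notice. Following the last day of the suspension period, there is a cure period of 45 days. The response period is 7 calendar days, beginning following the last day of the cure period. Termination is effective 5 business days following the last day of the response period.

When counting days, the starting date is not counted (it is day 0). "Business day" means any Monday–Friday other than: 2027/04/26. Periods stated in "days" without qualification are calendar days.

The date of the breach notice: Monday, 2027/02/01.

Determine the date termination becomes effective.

2027/04/21

The last day of the suspension period: 2027/02/01 + 20 days = 2027/02/21.
The last day of the cure period: 45 calendar days after 2027/02/21 is 2027/04/07.
Adding 7 calendar days to 2027/04/07 gives 2027/04/14, which is the last day of the response period.
The date termination becomes effective: counting 5 business days from Wednesday, 2027/04/14 (Apr 15, Apr 16, Apr 19, Apr 20, Apr 21, skipping weekends) reaches Wednesday, 2027/04/21.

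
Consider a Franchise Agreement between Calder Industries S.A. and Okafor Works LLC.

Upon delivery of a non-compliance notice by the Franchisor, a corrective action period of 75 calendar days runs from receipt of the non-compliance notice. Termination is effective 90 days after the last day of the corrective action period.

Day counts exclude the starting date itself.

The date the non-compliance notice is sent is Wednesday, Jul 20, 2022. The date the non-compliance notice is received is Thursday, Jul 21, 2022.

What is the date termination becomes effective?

Jan 2, 2023

The last day of the corrective action period: Jul 21, 2022 + 75 days = Oct 4, 2022.
The date termination becomes effective: Oct 4, 2022 + 90 days = Jan 2, 2023.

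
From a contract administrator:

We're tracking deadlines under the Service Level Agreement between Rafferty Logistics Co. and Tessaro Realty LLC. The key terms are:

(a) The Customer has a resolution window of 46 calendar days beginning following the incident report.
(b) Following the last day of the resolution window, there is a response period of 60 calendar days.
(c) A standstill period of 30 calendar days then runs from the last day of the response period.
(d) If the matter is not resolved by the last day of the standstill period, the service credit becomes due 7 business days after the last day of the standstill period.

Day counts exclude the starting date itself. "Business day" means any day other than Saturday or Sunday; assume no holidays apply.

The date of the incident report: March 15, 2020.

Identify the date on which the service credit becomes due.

Adding 46 calendar days to March 15, 2020 gives April 30, 2020, which is the last day of the resolution window.
The last day of the response period: 60 calendar days after April 30, 2020 is June 29, 2020.
Adding 30 calendar days to June 29, 2020 gives July 29, 2020, which is the last day of the standstill period.
The date on which the service credit becomes due: counting 7 business days from Wednesday, July 29, 2020 (Jul 30, Jul 31, Aug 3, Aug 4, Aug 5, Aug 6, Aug 7, skipping weekends) reaches Friday, August 7, 2020.

August 7, 2020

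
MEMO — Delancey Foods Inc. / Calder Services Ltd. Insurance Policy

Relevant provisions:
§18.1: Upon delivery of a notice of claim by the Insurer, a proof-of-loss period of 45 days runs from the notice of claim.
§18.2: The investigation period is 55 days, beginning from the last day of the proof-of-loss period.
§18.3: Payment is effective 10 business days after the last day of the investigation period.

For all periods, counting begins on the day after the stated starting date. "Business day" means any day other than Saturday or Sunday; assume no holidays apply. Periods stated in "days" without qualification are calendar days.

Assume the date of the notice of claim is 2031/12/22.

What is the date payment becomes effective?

2032/04/14

The last day of the proof-of-loss period: 45 calendar days after 2031/12/22 is 2032/02/05.
The last day of the investigation period: 55 calendar days after 2032/02/05 is 2032/03/31.
The date payment becomes effective: 10 business days after Wednesday, 2032/03/31, skipping weekends — Apr 1, Apr 2, Apr 5, Apr 6, Apr 7, Apr 8, Apr 9, Apr 12, Apr 13, Apr 14 — lands on Wednesday, 2032/04/14.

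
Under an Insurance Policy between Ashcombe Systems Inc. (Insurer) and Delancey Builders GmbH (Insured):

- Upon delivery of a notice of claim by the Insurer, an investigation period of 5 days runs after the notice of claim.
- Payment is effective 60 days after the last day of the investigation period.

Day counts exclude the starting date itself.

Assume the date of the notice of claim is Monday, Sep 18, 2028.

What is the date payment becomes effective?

The last day of the investigation period: Sep 18, 2028 + 5 days = Sep 23, 2028.
Adding 60 calendar days to Sep 23, 2028 gives Nov 22, 2028, which is the date payment becomes effective.

Nov 22, 2028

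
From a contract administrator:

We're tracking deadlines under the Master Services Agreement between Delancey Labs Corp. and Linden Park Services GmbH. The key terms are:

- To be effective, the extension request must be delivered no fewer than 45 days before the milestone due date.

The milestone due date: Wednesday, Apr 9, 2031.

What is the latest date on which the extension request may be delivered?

Counting back 45 calendar days from Apr 9, 2031 gives Feb 23, 2031.

Feb 23, 2031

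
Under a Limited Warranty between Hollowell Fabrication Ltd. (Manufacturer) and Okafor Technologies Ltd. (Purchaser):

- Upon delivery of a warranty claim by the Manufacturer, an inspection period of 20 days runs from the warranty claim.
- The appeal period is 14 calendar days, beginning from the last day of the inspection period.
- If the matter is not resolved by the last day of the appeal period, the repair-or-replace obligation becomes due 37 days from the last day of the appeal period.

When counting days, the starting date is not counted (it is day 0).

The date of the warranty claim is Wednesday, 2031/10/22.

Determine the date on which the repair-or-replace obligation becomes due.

Adding 20 calendar days to 2031/10/22 gives 2031/11/11, which is the last day of the inspection period.
The last day of the appeal period: 2031/11/11 + 14 days = 2031/11/25.
Adding 37 calendar days to 2031/11/25 gives 2032/01/01, which is the date on which the repair-or-replace obligation becomes due.

2032/01/01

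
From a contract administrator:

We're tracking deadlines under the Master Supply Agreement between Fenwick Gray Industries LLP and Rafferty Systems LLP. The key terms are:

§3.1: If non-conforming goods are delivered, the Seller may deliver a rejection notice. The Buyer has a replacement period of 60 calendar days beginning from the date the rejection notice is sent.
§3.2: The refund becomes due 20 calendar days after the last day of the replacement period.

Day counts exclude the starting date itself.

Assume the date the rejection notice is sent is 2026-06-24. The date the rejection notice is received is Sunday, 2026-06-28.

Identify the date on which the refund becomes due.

2026-09-12

Adding 60 calendar days to 2026-06-24 gives 2026-08-23, which is the last day of the replacement period.
The date on which the refund becomes due: 20 calendar days after 2026-08-23 is 2026-09-12.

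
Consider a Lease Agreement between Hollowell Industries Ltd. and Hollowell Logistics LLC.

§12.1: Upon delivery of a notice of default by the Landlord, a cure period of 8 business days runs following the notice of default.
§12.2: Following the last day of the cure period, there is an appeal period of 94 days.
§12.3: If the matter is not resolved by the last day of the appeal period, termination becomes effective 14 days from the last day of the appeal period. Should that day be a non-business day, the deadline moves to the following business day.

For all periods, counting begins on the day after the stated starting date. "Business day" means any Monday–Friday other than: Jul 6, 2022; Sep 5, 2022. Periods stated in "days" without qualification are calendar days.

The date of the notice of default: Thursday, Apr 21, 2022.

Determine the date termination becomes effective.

The last day of the cure period: 8 business days after Thursday, Apr 21, 2022, skipping weekends — Apr 22, Apr 25, Apr 26, Apr 27, Apr 28, Apr 29, May 2, May 3 — lands on Tuesday, May 3, 2022.
The last day of the appeal period: May 3, 2022 + 94 days = Aug 5, 2022.
The date termination becomes effective: Aug 5, 2022 + 14 days = Aug 19, 2022. Aug 19, 2022 is a Friday and is not a listed holiday, so no roll-forward applies.

Aug 19, 2022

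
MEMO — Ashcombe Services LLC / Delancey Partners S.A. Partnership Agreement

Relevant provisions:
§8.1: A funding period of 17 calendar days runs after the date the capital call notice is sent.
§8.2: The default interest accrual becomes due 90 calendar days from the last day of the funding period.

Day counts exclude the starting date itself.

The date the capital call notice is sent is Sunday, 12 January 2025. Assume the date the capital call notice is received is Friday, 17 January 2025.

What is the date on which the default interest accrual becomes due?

Adding 17 calendar days to 12 January 2025 gives 29 January 2025, which is the last day of the funding period.
The date on which the default interest accrual becomes due: 90 calendar days after 29 January 2025 is 29 April 2025.

29 April 2025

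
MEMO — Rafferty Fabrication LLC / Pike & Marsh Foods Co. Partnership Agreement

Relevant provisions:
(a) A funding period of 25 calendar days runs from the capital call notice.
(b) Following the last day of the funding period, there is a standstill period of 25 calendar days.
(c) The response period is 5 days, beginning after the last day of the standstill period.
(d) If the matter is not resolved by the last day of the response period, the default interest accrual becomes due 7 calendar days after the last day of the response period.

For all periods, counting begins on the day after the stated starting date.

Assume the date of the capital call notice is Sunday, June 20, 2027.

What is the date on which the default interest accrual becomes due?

August 21, 2027

Adding 25 calendar days to June 20, 2027 gives July 15, 2027, which is the last day of the funding period.
The last day of the standstill period: 25 calendar days after July 15, 2027 is August 9, 2027.
The last day of the response period: 5 calendar days after August 9, 2027 is August 14, 2027.
The date on which the default interest accrual becomes due: August 14, 2027 + 7 days = August 21, 2027.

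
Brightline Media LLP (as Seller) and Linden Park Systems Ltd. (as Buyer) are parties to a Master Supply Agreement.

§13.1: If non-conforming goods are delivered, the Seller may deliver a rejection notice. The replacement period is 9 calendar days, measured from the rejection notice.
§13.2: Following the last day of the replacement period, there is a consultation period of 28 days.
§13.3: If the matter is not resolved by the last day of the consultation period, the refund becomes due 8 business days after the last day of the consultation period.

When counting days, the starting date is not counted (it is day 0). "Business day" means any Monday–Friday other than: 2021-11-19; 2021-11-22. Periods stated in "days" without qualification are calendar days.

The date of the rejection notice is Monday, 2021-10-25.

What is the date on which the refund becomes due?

Adding 9 calendar days to 2021-10-25 gives 2021-11-03, which is the last day of the replacement period.
The last day of the consultation period: 2021-11-03 + 28 days = 2021-12-01.
From Wednesday, 2021-12-01, 8 business days (Dec 2, Dec 3, Dec 6, Dec 7, Dec 8, Dec 9, Dec 10, Dec 13, skipping weekends) brings us to Monday, 2021-12-13, which is the date on which the refund becomes due.

2021-12-13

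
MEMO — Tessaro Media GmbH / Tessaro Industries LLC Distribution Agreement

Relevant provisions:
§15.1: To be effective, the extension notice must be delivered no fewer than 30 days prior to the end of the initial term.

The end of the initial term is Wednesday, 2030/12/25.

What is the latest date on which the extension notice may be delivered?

2030/11/25

Counting back 30 calendar days from 2030/12/25 gives 2030/11/25.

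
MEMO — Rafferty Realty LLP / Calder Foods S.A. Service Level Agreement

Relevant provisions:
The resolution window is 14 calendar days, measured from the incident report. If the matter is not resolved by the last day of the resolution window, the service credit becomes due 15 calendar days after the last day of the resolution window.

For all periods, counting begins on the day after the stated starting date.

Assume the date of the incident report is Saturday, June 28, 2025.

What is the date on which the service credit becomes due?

The last day of the resolution window: June 28, 2025 + 14 days = July 12, 2025.
The date on which the service credit becomes due: July 12, 2025 + 15 days = July 27, 2025.

July 27, 2025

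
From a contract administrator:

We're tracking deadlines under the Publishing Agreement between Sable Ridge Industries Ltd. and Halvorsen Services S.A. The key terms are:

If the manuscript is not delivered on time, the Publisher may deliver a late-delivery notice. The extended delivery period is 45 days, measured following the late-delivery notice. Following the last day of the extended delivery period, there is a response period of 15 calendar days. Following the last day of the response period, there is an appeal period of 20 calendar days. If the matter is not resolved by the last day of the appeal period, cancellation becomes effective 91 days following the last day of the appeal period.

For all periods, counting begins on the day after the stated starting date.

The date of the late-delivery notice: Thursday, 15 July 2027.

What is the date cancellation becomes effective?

2 January 2028

Adding 45 calendar days to 15 July 2027 gives 29 August 2027, which is the last day of the extended delivery period.
The last day of the response period: 15 calendar days after 29 August 2027 is 13 September 2027.
The last day of the appeal period: 13 September 2027 + 20 days = 3 October 2027.
The date cancellation becomes effective: 91 calendar days after 3 October 2027 is 2 January 2028.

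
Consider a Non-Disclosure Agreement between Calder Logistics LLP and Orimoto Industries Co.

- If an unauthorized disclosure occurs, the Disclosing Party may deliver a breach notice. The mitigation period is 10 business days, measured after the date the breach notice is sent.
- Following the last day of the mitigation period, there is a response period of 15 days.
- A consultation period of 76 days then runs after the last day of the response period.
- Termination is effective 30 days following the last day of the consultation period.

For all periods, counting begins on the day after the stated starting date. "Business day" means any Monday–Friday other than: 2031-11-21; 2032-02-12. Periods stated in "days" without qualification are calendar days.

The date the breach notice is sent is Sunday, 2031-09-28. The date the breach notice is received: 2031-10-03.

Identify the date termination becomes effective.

The last day of the mitigation period: counting 10 business days from Sunday, 2031-09-28 (Sep 29, Sep 30, Oct 1, Oct 2, Oct 3, Oct 6, Oct 7, Oct 8, Oct 9, Oct 10, skipping weekends) reaches Friday, 2031-10-10.
Adding 15 calendar days to 2031-10-10 gives 2031-10-25, which is the last day of the response period.
The last day of the consultation period: 2031-10-25 + 76 days = 2032-01-09.
The date termination becomes effective: 2032-01-09 + 30 days = 2032-02-08.

2032-02-08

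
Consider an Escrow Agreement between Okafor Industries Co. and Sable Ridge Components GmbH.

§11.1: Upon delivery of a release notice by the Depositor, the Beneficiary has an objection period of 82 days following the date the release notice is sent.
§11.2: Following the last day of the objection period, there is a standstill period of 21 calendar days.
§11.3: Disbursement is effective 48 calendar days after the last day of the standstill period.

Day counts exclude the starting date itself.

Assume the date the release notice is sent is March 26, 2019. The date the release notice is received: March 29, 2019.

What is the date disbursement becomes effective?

August 24, 2019

Adding 82 calendar days to March 26, 2019 gives June 16, 2019, which is the last day of the objection period.
Adding 21 calendar days to June 16, 2019 gives July 7, 2019, which is the last day of the standstill period.
The date disbursement becomes effective: July 7, 2019 + 48 days = August 24, 2019.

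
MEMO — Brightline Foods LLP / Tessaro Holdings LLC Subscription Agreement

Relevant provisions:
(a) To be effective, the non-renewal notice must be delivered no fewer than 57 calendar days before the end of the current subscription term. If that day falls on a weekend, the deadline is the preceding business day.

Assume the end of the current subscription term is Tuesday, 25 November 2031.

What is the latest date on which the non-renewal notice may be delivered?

29 September 2031

25 November 2031 minus 57 days is 29 September 2031. That is a Monday, so no adjustment is needed.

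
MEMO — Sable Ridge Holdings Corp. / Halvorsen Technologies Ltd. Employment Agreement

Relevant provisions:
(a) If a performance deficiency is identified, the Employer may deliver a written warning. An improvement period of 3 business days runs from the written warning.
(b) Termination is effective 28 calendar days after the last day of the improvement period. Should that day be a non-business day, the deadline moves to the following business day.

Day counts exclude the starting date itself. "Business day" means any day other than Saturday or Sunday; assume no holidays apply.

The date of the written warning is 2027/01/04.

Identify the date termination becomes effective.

From Monday, 2027/01/04, 3 business days (Jan 5, Jan 6, Jan 7, skipping weekends) brings us to Thursday, 2027/01/07, which is the last day of the improvement period.
The date termination becomes effective: 2027/01/07 + 28 days = 2027/02/04. 2027/02/04 is a Thursday, so no roll-forward applies.

2027/02/04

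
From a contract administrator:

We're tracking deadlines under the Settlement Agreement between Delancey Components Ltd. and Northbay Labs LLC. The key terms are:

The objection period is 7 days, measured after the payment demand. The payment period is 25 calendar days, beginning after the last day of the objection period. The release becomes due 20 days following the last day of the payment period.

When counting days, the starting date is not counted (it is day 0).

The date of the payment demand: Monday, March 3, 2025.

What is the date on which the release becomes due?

The last day of the objection period: 7 calendar days after March 3, 2025 is March 10, 2025.
Adding 25 calendar days to March 10, 2025 gives April 4, 2025, which is the last day of the payment period.
The date on which the release becomes due: 20 calendar days after April 4, 2025 is April 24, 2025.

April 24, 2025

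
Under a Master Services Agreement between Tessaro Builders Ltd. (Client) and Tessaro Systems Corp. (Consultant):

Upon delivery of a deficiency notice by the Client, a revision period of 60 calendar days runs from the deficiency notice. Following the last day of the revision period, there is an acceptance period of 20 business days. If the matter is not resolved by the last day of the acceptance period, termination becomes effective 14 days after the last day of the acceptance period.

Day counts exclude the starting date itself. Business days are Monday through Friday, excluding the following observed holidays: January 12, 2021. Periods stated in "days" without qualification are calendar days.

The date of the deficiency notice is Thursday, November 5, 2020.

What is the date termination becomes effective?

The last day of the revision period: 60 calendar days after November 5, 2020 is January 4, 2021.
From Monday, January 4, 2021, 20 business days (Jan 5, Jan 6, Jan 7, Jan 8, …, Jan 29, Feb 1, Feb 2, skipping weekends and the listed holiday on Jan 12) brings us to Tuesday, February 2, 2021, which is the last day of the acceptance period.
Adding 14 calendar days to February 2, 2021 gives February 16, 2021, which is the date termination becomes effective.

February 16, 2021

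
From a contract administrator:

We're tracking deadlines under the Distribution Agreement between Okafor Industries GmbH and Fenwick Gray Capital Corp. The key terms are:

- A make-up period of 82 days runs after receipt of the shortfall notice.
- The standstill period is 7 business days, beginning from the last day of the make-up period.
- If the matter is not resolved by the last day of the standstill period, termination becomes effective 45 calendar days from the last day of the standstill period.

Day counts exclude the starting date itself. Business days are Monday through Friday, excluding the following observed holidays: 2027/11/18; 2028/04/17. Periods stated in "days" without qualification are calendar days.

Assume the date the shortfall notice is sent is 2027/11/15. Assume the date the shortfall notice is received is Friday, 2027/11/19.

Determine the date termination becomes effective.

The last day of the make-up period: 82 calendar days after 2027/11/19 is 2028/02/09.
From Wednesday, 2028/02/09, 7 business days (Feb 10, Feb 11, Feb 14, Feb 15, Feb 16, Feb 17, Feb 18, skipping weekends) brings us to Friday, 2028/02/18, which is the last day of the standstill period.
The date termination becomes effective: 45 calendar days after 2028/02/18 is 2028/04/03.

2028/04/03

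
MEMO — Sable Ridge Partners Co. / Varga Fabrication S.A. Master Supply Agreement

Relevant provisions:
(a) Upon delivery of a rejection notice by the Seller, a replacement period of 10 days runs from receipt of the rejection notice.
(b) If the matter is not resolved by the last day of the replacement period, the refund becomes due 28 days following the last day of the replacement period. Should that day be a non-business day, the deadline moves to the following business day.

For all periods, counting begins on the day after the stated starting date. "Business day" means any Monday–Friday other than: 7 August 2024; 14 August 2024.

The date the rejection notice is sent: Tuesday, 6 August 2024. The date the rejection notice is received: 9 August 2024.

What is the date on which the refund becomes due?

Adding 10 calendar days to 9 August 2024 gives 19 August 2024, which is the last day of the replacement period.
The date on which the refund becomes due: 28 calendar days after 19 August 2024 is 16 September 2024. 16 September 2024 is a Monday and is not a listed holiday, so no roll-forward applies.

16 September 2024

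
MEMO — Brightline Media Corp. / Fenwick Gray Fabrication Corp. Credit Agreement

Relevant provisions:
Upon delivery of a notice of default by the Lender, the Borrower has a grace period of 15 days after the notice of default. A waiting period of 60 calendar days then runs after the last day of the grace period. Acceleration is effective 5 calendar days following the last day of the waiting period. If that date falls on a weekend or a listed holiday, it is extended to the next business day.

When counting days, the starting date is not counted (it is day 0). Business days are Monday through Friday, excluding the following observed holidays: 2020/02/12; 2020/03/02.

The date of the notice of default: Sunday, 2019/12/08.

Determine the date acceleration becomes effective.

2020/02/26

The last day of the grace period: 15 calendar days after 2019/12/08 is 2019/12/23.
Adding 60 calendar days to 2019/12/23 gives 2020/02/21, which is the last day of the waiting period.
The date acceleration becomes effective: 2020/02/21 + 5 days = 2020/02/26. 2020/02/26 is a Wednesday and is not a listed holiday, so no roll-forward applies.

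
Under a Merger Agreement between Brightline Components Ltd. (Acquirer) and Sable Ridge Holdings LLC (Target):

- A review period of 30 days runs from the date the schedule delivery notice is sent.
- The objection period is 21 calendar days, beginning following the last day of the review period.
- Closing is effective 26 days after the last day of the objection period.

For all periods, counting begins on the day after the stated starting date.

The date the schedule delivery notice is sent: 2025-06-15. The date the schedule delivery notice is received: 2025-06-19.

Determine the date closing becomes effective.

Adding 30 calendar days to 2025-06-15 gives 2025-07-15, which is the last day of the review period.
Adding 21 calendar days to 2025-07-15 gives 2025-08-05, which is the last day of the objection period.
The date closing becomes effective: 2025-08-05 + 26 days = 2025-08-31.

2025-08-31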